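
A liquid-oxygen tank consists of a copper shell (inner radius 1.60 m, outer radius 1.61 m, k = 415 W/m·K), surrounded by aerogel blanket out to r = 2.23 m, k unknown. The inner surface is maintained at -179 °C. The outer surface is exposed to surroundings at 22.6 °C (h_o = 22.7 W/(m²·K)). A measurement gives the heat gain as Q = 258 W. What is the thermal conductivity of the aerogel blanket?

k = 0.0176 W/m·K

ΣR = ΔT/Q = |-179 − 22.6|/258 = 0.7814 K/W
Known resistances:
  R_copper = (1/1.60 − 1/1.61)/(4πk) = 0.003882/(4π·415) = 7.444×10^-7 K/W
  R_conv,out = 1/(4πr²h) = 1/(4π·2.23²·22.7) = 7.049×10^-4 K/W
R_aerogel blanket = ΣR − ΣR_known = 0.7814 − 7.056×10^-4 = 0.7807 K/W
(1/r₁−1/r₂)/(4πk) = 0.7807 ⇒ k = 0.1727/(4π·0.7807) = 0.0176 W/m·K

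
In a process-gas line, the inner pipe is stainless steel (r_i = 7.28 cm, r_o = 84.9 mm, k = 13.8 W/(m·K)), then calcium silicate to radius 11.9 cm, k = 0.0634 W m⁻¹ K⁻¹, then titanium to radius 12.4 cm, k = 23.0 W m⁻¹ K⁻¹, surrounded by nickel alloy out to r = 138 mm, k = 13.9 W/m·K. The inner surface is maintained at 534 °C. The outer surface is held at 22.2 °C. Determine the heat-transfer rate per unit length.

Q' = 601 W/m

Treat each layer as a resistance in series:
  R'_stainless steel = ln(0.0849/0.0728)/(2πk) = 0.1538/(2π·13.8) = 0.001773 m·K/W
  R'_calcium silicate = ln(0.119/0.0849)/(2πk) = 0.3376/(2π·0.0634) = 0.8476 m·K/W
  R'_titanium = ln(0.124/0.119)/(2πk) = 0.04116/(2π·23.0) = 2.848×10^-4 m·K/W
  R'_nickel alloy = ln(0.138/0.124)/(2πk) = 0.1070/(2π·13.9) = 0.001225 m·K/W
ΣR = 0.001773 + 0.8476 + 2.848×10^-4 + 0.001225 = 0.8509 m·K/W
Q' = ΔT/ΣR = (534 °C − 22.2 °C)/0.8509 = 601 W/m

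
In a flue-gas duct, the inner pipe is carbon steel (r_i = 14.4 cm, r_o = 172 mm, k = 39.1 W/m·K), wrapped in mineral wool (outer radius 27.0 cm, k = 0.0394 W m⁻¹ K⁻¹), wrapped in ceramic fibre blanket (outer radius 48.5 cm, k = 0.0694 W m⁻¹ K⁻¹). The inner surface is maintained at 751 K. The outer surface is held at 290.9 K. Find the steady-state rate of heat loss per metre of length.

Q' = 145 W/m

Series thermal resistances, inner to outer:
  R'_carbon steel = ln(0.172/0.144)/(2πk) = 0.1777/(2π·39.1) = 7.232×10^-4 m·K/W
  R'_mineral wool = ln(0.270/0.172)/(2πk) = 0.4509/(2π·0.0394) = 1.822 m·K/W
  R'_ceramic fibre blanket = ln(0.485/0.270)/(2πk) = 0.5857/(2π·0.0694) = 1.343 m·K/W
ΣR = 7.232×10^-4 + 1.822 + 1.343 = 3.166 m·K/W
Q' = ΔT/ΣR = (751 K − 290.9 K)/3.166 = 145 W/m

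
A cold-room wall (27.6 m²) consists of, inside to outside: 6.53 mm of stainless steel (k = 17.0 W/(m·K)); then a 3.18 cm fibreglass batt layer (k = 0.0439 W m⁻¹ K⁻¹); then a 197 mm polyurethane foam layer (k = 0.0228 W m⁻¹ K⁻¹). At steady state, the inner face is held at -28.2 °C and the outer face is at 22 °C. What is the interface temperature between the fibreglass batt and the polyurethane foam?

T = -24.3 °C

Treat each layer as a resistance in series:
  R_stainless steel = L/(kA) = 0.00653/(17.0·27.6) = 1.392×10^-5 K/W
  R_fibreglass batt = L/(kA) = 0.0318/(0.0439·27.6) = 0.02625 K/W
  R_polyurethane foam = L/(kA) = 0.197/(0.0228·27.6) = 0.3131 K/W
ΣR = 1.392×10^-5 + 0.02625 + 0.3131 = 0.3394 K/W
Q = ΔT/ΣR = (-28.2 °C − 22 °C)/0.3394 = -147.9 W
From the inner boundary to the fibreglass batt/polyurethane foam interface, ΣR_partial = 0.02626 K/W.
T_interface = T_in − Q·ΣR_partial = -28.2 °C − (-147.9)(0.02626) = -24.3 °C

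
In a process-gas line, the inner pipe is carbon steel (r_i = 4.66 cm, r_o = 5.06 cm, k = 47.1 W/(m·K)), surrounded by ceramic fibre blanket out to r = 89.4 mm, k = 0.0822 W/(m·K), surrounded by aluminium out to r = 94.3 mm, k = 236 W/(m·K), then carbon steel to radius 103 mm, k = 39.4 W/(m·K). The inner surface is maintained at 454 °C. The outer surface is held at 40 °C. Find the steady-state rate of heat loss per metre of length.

Q' = 375 W/m

Series thermal resistances, inner to outer:
  R'_carbon steel = ln(0.0506/0.0466)/(2πk) = 0.08235/(2π·47.1) = 2.783×10^-4 m·K/W
  R'_ceramic fibre blanket = ln(0.0894/0.0506)/(2πk) = 0.5692/(2π·0.0822) = 1.102 m·K/W
  R'_aluminium = ln(0.0943/0.0894)/(2πk) = 0.05336/(2π·236) = 3.599×10^-5 m·K/W
  R'_carbon steel = ln(0.103/0.0943)/(2πk) = 0.08825/(2π·39.4) = 3.565×10^-4 m·K/W
ΣR = 2.783×10^-4 + 1.102 + 3.599×10^-5 + 3.565×10^-4 = 1.103 m·K/W
Q' = ΔT/ΣR = (454 °C − 40 °C)/1.103 = 375 W/m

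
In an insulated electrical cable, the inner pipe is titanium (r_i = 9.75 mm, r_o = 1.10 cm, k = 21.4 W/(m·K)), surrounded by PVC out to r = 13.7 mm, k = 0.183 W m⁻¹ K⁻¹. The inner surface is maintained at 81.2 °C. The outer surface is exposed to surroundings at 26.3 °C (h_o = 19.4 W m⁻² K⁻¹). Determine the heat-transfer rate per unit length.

Q' = 69.4 W/m

Series thermal resistances, inner to outer:
  R'_titanium = ln(0.0110/0.00975)/(2πk) = 0.1206/(2π·21.4) = 8.971×10^-4 m·K/W
  R'_PVC = ln(0.0137/0.0110)/(2πk) = 0.2195/(2π·0.183) = 0.1909 m·K/W
  R'_conv,out = 1/(2πr h) = 1/(2π·0.0137·19.4) = 0.5988 m·K/W
ΣR = 8.971×10^-4 + 0.1909 + 0.5988 = 0.7906 m·K/W
Q' = ΔT/ΣR = (81.2 °C − 26.3 °C)/0.7906 = 69.4 W/m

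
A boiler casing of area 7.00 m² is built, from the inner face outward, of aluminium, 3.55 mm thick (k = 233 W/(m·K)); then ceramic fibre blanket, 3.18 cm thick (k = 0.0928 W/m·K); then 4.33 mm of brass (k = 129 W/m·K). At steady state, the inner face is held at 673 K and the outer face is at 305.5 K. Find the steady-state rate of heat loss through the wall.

Q = 7.51 kW

Resistance network (inner→outer):
  R_aluminium = L/(kA) = 0.00355/(233·7.00) = 2.177×10^-6 K/W
  R_ceramic fibre blanket = L/(kA) = 0.0318/(0.0928·7.00) = 0.04895 K/W
  R_brass = L/(kA) = 0.00433/(129·7.00) = 4.795×10^-6 K/W
ΣR = 2.177×10^-6 + 0.04895 + 4.795×10^-6 = 0.04896 K/W
Q = ΔT/ΣR = (673 K − 305.5 K)/0.04896 = 7510 W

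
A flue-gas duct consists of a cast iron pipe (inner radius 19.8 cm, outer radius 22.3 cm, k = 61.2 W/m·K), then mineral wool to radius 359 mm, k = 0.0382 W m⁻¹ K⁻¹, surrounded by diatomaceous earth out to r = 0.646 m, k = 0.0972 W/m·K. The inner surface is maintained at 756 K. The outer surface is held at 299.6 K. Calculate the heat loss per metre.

Resistance network (inner→outer):
  R'_cast iron = ln(0.223/0.198)/(2πk) = 0.1189/(2π·61.2) = 3.092×10^-4 m·K/W
  R'_mineral wool = ln(0.359/0.223)/(2πk) = 0.4762/(2π·0.0382) = 1.984 m·K/W
  R'_diatomaceous earth = ln(0.646/0.359)/(2πk) = 0.5875/(2π·0.0972) = 0.9619 m·K/W
ΣR = 3.092×10^-4 + 1.984 + 0.9619 = 2.946 m·K/W
Q' = ΔT/ΣR = (756 K − 299.6 K)/2.946 = 155 W/m

Q' = 155 W/m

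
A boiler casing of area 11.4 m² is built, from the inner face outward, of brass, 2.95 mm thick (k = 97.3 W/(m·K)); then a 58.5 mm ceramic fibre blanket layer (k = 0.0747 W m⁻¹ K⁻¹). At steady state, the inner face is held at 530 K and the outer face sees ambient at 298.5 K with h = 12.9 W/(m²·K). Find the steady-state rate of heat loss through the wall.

Q = 3070 W

Resistance network (inner→outer):
  R_brass = L/(kA) = 0.00295/(97.3·11.4) = 2.660×10^-6 K/W
  R_ceramic fibre blanket = L/(kA) = 0.0585/(0.0747·11.4) = 0.06870 K/W
  R_conv,out = 1/(hA) = 1/(12.9·11.4) = 0.006800 K/W
ΣR = 2.660×10^-6 + 0.06870 + 0.006800 = 0.07550 K/W
Q = ΔT/ΣR = (530 K − 298.5 K)/0.07550 = 3070 W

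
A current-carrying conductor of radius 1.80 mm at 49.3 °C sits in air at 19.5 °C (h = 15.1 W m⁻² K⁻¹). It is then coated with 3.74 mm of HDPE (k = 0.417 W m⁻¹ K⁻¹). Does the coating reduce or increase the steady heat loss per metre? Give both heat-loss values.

increases: 5.09 → 12.8 W/m

Critical radius for a cylinder: r_cr = k/h = 0.0276 m = 2.76 cm.
Outer radius after coating: r₂ = 0.00180 + 0.00374 = 0.00554 m.
Since r₁ < r_cr and r₂ ≤ r_cr, the coating moves toward the maximum at r_cr — heat loss rises.
Bare: R = 1/(2πr₁h) = 5.856 m·K/W; Q = 29.8/5.856 = 5.09 W/m.
Coated: R = R_cond + R_conv = 2.332 m·K/W; Q = 29.8/2.332 = 12.8 W/m.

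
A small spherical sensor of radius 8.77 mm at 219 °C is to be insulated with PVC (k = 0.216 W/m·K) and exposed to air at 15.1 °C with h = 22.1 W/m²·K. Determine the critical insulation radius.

For a sphere, r_cr = 2k_ins/h = 2·0.216/22.1 = 0.0195 m = 1.95 cm

r_cr = 1.95 cm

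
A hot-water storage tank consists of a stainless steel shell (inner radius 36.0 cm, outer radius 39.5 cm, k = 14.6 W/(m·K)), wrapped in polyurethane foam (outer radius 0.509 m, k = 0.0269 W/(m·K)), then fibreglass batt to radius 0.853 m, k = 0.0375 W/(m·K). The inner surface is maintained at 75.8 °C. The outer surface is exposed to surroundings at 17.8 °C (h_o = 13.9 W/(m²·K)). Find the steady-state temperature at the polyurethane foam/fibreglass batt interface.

Treat each layer as a resistance in series:
  R_stainless steel = (1/0.360 − 1/0.395)/(4πk) = 0.2461/(4π·14.6) = 0.001342 K/W
  R_polyurethane foam = (1/0.395 − 1/0.509)/(4πk) = 0.5670/(4π·0.0269) = 1.677 K/W
  R_fibreglass batt = (1/0.509 − 1/0.853)/(4πk) = 0.7923/(4π·0.0375) = 1.681 K/W
  R_conv,out = 1/(4πr²h) = 1/(4π·0.853²·13.9) = 0.007868 K/W
ΣR = 0.001342 + 1.677 + 1.681 + 0.007868 = 3.367 K/W
Q = ΔT/ΣR = (75.8 °C − 17.8 °C)/3.367 = 17.23 W
From the inner boundary to the polyurethane foam/fibreglass batt interface, ΣR_partial = 1.678 K/W.
T_interface = T_in − Q·ΣR_partial = 75.8 °C − (17.23)(1.678) = 46.9 °C

T = 46.9 °C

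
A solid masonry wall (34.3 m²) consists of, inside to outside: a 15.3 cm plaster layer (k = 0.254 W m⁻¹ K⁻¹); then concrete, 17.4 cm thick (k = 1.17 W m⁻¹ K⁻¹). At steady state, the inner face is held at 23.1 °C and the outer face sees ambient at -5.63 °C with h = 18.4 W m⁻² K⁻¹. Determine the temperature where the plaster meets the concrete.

T = 1.61 °C

Resistance network (inner→outer):
  R_plaster = L/(kA) = 0.153/(0.254·34.3) = 0.01756 K/W
  R_concrete = L/(kA) = 0.174/(1.17·34.3) = 0.004336 K/W
  R_conv,out = 1/(hA) = 1/(18.4·34.3) = 0.001584 K/W
ΣR = 0.01756 + 0.004336 + 0.001584 = 0.02348 K/W
Q = ΔT/ΣR = (23.1 °C − -5.63 °C)/0.02348 = 1224 W
From the inner boundary to the plaster/concrete interface, ΣR_partial = 0.01756 K/W.
T_interface = T_in − Q·ΣR_partial = 23.1 °C − (1224)(0.01756) = 1.61 °C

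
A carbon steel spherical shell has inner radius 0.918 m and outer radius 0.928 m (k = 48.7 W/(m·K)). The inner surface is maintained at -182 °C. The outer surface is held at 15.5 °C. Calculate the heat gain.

Q = 1.03×10^7 W

Q = 4πk·ΔT/(1/r₁ − 1/r₂) = 4π × 48.7 × 197.5 / (1/0.918 − 1/0.928) = 1.03×10^7 W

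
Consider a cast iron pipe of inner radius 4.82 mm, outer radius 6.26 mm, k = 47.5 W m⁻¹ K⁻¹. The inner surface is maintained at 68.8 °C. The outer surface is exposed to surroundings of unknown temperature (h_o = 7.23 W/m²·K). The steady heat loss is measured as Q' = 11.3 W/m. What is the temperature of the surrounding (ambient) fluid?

Series resistances:
  R'_cast iron = ln(0.00626/0.00482)/(2πk) = 0.2614/(2π·47.5) = 8.759×10^-4 m·K/W
  R'_conv,out = 1/(2πr h) = 1/(2π·0.00626·7.23) = 3.516 m·K/W
ΣR = 3.517 m·K/W
ΔT = Q'·ΣR = 11.3 × 3.517 = 39.74 K
Heat flows outward, so T_out = T_in − ΔT = 68.8 − 39.74 = 29.1 °C

T_out = 29.1 °C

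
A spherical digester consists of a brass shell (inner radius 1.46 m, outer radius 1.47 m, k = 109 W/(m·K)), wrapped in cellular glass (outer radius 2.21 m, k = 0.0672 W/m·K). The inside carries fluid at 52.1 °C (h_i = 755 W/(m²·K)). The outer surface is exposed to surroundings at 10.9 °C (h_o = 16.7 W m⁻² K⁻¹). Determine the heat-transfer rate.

Q = 152 W

Series thermal resistances, inner to outer:
  R_conv,in = 1/(4πr²h) = 1/(4π·1.46²·755) = 4.945×10^-5 K/W
  R_brass = (1/1.46 − 1/1.47)/(4πk) = 0.004659/(4π·109) = 3.402×10^-6 K/W
  R_cellular glass = (1/1.47 − 1/2.21)/(4πk) = 0.2278/(4π·0.0672) = 0.2697 K/W
  R_conv,out = 1/(4πr²h) = 1/(4π·2.21²·16.7) = 9.756×10^-4 K/W
ΣR = 4.945×10^-5 + 3.402×10^-6 + 0.2697 + 9.756×10^-4 = 0.2707 K/W
Q = ΔT/ΣR = (52.1 °C − 10.9 °C)/0.2707 = 152 W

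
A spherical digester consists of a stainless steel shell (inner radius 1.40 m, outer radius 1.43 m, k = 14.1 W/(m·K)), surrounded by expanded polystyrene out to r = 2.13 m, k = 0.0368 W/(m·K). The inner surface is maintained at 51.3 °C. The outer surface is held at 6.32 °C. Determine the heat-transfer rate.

Q = 90.5 W

Treat each layer as a resistance in series:
  R_stainless steel = (1/1.40 − 1/1.43)/(4πk) = 0.01499/(4π·14.1) = 8.457×10^-5 K/W
  R_expanded polystyrene = (1/1.43 − 1/2.13)/(4πk) = 0.2298/(4π·0.0368) = 0.4970 K/W
ΣR = 8.457×10^-5 + 0.4970 = 0.4971 K/W
Q = ΔT/ΣR = (51.3 °C − 6.32 °C)/0.4971 = 90.5 W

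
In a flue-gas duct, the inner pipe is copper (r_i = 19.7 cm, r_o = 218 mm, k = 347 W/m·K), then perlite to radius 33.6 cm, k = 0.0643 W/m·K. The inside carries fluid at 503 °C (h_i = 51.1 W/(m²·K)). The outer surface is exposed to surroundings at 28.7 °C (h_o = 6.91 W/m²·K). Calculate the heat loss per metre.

Treat each layer as a resistance in series:
  R'_conv,in = 1/(2πr h) = 1/(2π·0.197·51.1) = 0.01581 m·K/W
  R'_copper = ln(0.218/0.197)/(2πk) = 0.1013/(2π·347) = 4.646×10^-5 m·K/W
  R'_perlite = ln(0.336/0.218)/(2πk) = 0.4326/(2π·0.0643) = 1.071 m·K/W
  R'_conv,out = 1/(2πr h) = 1/(2π·0.336·6.91) = 0.06855 m·K/W
ΣR = 0.01581 + 4.646×10^-5 + 1.071 + 0.06855 = 1.155 m·K/W
Q' = ΔT/ΣR = (503 °C − 28.7 °C)/1.155 = 411 W/m

Q' = 411 W/m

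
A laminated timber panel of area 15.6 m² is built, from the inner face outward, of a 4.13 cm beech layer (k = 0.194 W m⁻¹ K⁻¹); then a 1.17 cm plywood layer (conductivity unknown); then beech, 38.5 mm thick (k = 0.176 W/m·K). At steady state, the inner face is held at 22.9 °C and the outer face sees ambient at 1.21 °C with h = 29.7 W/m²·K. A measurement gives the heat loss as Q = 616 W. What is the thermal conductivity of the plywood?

k = 0.139 W/m·K

ΣR = ΔT/Q = |22.9 − 1.21|/616 = 0.03521 K/W
Known resistances:
  R_beech = L/(kA) = 0.0413/(0.194·15.6) = 0.01365 K/W
  R_beech = L/(kA) = 0.0385/(0.176·15.6) = 0.01402 K/W
  R_conv,out = 1/(hA) = 1/(29.7·15.6) = 0.002158 K/W
R_plywood = ΣR − ΣR_known = 0.03521 − 0.02983 = 0.005380 K/W
L/(kA) = 0.005380 ⇒ k = 0.0117/(0.005380·15.6) = 0.139 W/m·K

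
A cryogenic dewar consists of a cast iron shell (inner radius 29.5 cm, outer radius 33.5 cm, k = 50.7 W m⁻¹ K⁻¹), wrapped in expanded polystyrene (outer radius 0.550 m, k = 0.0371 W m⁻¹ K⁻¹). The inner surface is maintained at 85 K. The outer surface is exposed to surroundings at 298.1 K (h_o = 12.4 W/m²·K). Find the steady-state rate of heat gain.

Treat each layer as a resistance in series:
  R_cast iron = (1/0.295 − 1/0.335)/(4πk) = 0.4048/(4π·50.7) = 6.353×10^-4 K/W
  R_expanded polystyrene = (1/0.335 − 1/0.550)/(4πk) = 1.167/(4π·0.0371) = 2.503 K/W
  R_conv,out = 1/(4πr²h) = 1/(4π·0.550²·12.4) = 0.02122 K/W
ΣR = 6.353×10^-4 + 2.503 + 0.02122 = 2.525 K/W
Q = ΔT/ΣR = (85 K − 298.1 K)/2.525 = -84.4 W
(Negative Q ⇒ heat flows inward; heat gain = 84.4 W.)

Q = 84.4 W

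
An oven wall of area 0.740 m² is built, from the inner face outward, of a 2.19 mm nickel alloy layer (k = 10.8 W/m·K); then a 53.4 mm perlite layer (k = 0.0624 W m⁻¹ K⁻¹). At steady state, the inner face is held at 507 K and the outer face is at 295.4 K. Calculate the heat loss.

Q = 183 W

Resistance network (inner→outer):
  R_nickel alloy = L/(kA) = 0.00219/(10.8·0.740) = 2.740×10^-4 K/W
  R_perlite = L/(kA) = 0.0534/(0.0624·0.740) = 1.156 K/W
ΣR = 2.740×10^-4 + 1.156 = 1.156 K/W
Q = ΔT/ΣR = (507 K − 295.4 K)/1.156 = 183 W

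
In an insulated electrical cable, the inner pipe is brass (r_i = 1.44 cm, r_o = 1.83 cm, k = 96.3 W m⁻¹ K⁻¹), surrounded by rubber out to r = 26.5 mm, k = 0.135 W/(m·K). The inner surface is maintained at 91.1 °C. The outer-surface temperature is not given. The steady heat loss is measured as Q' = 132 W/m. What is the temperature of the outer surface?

T_out = 33.4 °C

Series resistances:
  R'_brass = ln(0.0183/0.0144)/(2πk) = 0.2397/(2π·96.3) = 3.961×10^-4 m·K/W
  R'_rubber = ln(0.0265/0.0183)/(2πk) = 0.3702/(2π·0.135) = 0.4365 m·K/W
ΣR = 0.4369 m·K/W
ΔT = Q'·ΣR = 132 × 0.4369 = 57.67 K
Heat flows outward, so T_out = T_in − ΔT = 91.1 − 57.67 = 33.4 °C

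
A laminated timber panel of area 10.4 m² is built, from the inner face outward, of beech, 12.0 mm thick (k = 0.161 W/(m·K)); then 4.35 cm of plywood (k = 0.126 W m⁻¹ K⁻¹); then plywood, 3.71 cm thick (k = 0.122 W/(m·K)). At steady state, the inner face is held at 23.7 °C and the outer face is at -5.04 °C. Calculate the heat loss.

Treat each layer as a resistance in series:
  R_beech = L/(kA) = 0.0120/(0.161·10.4) = 0.007167 K/W
  R_plywood = L/(kA) = 0.0435/(0.126·10.4) = 0.03320 K/W
  R_plywood = L/(kA) = 0.0371/(0.122·10.4) = 0.02924 K/W
ΣR = 0.007167 + 0.03320 + 0.02924 = 0.06961 K/W
Q = ΔT/ΣR = (23.7 °C − -5.04 °C)/0.06961 = 413 W

Q = 413 W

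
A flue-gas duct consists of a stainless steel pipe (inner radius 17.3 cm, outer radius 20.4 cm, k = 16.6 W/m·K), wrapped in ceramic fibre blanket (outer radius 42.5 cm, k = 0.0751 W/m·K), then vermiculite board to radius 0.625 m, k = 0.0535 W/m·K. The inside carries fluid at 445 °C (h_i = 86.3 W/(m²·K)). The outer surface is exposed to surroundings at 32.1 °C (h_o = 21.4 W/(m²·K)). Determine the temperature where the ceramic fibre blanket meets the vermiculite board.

Series thermal resistances, inner to outer:
  R'_conv,in = 1/(2πr h) = 1/(2π·0.173·86.3) = 0.01066 m·K/W
  R'_stainless steel = ln(0.204/0.173)/(2πk) = 0.1648/(2π·16.6) = 0.001580 m·K/W
  R'_ceramic fibre blanket = ln(0.425/0.204)/(2πk) = 0.7340/(2π·0.0751) = 1.555 m·K/W
  R'_vermiculite board = ln(0.625/0.425)/(2πk) = 0.3857/(2π·0.0535) = 1.147 m·K/W
  R'_conv,out = 1/(2πr h) = 1/(2π·0.625·21.4) = 0.01190 m·K/W
ΣR = 0.01066 + 0.001580 + 1.555 + 1.147 + 0.01190 = 2.726 m·K/W
Q' = ΔT/ΣR = (445 °C − 32.1 °C)/2.726 = 151.5 W/m
From the inner boundary to the ceramic fibre blanket/vermiculite board interface, ΣR_partial = 1.567 m·K/W.
T_interface = T_in − Q'·ΣR_partial = 445 °C − (151.5)(1.567) = 208 °C

T = 208 °C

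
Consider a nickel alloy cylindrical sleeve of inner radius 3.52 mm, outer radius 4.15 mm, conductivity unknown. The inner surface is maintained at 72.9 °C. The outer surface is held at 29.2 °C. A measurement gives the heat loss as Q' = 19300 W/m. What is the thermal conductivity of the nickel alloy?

ΣR = ΔT/Q' = |72.9 − 29.2|/19300 = 0.002264 m·K/W
ln(r₂/r₁)/(2πk) = 0.002264 ⇒ k = 0.1646/(2π·0.002264) = 11.6 W/m·K

k = 11.6 W/m·K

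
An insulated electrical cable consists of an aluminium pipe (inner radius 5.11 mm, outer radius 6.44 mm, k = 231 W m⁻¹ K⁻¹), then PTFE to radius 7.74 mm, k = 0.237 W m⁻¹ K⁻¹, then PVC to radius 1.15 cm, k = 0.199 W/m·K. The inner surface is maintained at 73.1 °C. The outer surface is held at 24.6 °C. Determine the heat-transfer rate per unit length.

Q' = 110 W/m

Resistance network (inner→outer):
  R'_aluminium = ln(0.00644/0.00511)/(2πk) = 0.2313/(2π·231) = 1.594×10^-4 m·K/W
  R'_PTFE = ln(0.00774/0.00644)/(2πk) = 0.1839/(2π·0.237) = 0.1235 m·K/W
  R'_PVC = ln(0.0115/0.00774)/(2πk) = 0.3959/(2π·0.199) = 0.3167 m·K/W
ΣR = 1.594×10^-4 + 0.1235 + 0.3167 = 0.4404 m·K/W
Q' = ΔT/ΣR = (73.1 °C − 24.6 °C)/0.4404 = 110 W/m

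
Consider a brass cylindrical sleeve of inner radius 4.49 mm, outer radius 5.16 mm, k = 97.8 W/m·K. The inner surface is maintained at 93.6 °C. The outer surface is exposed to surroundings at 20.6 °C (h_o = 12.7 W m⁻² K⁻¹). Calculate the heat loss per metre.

Series thermal resistances, inner to outer:
  R'_brass = ln(0.00516/0.00449)/(2πk) = 0.1391/(2π·97.8) = 2.263×10^-4 m·K/W
  R'_conv,out = 1/(2πr h) = 1/(2π·0.00516·12.7) = 2.429 m·K/W
ΣR = 2.263×10^-4 + 2.429 = 2.429 m·K/W
Q' = ΔT/ΣR = (93.6 °C − 20.6 °C)/2.429 = 30.1 W/m

Q' = 30.1 W/m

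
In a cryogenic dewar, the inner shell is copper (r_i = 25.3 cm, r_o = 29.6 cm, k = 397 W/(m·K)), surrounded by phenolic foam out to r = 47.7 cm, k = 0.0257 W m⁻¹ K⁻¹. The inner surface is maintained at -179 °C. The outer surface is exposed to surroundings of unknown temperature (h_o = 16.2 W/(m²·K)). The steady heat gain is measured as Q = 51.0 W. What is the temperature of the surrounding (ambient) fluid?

Series resistances:
  R_copper = (1/0.253 − 1/0.296)/(4πk) = 0.5742/(4π·397) = 1.151×10^-4 K/W
  R_phenolic foam = (1/0.296 − 1/0.477)/(4πk) = 1.282/(4π·0.0257) = 3.969 K/W
  R_conv,out = 1/(4πr²h) = 1/(4π·0.477²·16.2) = 0.02159 K/W
ΣR = 3.991 K/W
ΔT = Q·ΣR = 51.0 × 3.991 = 203.5 K
Heat flows inward, so T_out = T_in + ΔT = -179 + 203.5 = 24.5 °C

T_out = 24.5 °C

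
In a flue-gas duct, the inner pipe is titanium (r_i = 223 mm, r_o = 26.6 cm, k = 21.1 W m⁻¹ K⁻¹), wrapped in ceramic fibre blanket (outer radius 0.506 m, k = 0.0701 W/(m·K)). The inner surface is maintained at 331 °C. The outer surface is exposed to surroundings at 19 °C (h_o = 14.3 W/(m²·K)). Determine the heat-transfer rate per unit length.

Q' = 210 W/m

Treat each layer as a resistance in series:
  R'_titanium = ln(0.266/0.223)/(2πk) = 0.1763/(2π·21.1) = 0.001330 m·K/W
  R'_ceramic fibre blanket = ln(0.506/0.266)/(2πk) = 0.6430/(2π·0.0701) = 1.460 m·K/W
  R'_conv,out = 1/(2πr h) = 1/(2π·0.506·14.3) = 0.02200 m·K/W
ΣR = 0.001330 + 1.460 + 0.02200 = 1.483 m·K/W
Q' = ΔT/ΣR = (331 °C − 19 °C)/1.483 = 210 W/m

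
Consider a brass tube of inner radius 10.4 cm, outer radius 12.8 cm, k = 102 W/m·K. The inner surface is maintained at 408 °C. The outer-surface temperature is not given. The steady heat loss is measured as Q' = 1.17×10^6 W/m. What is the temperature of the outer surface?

T_out = 28.9 °C

Series resistances:
  R'_brass = ln(0.128/0.104)/(2πk) = 0.2076/(2π·102) = 3.240×10^-4 m·K/W
ΣR = 3.240×10^-4 m·K/W
ΔT = Q'·ΣR = 1.17×10^6 × 3.240×10^-4 = 379.1 K
Heat flows outward, so T_out = T_in − ΔT = 408 − 379.1 = 28.9 °C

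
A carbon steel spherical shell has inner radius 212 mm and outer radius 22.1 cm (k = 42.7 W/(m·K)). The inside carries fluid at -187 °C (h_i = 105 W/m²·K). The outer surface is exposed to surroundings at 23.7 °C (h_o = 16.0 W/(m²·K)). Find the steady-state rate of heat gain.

Q = 1770 W

Resistance network (inner→outer):
  R_conv,in = 1/(4πr²h) = 1/(4π·0.212²·105) = 0.01686 K/W
  R_carbon steel = (1/0.212 − 1/0.221)/(4πk) = 0.1921/(4π·42.7) = 3.580×10^-4 K/W
  R_conv,out = 1/(4πr²h) = 1/(4π·0.221²·16.0) = 0.1018 K/W
ΣR = 0.01686 + 3.580×10^-4 + 0.1018 = 0.1190 K/W
Q = ΔT/ΣR = (-187 °C − 23.7 °C)/0.1190 = -1770 W
(Negative Q ⇒ heat flows inward; heat gain = 1770 W.)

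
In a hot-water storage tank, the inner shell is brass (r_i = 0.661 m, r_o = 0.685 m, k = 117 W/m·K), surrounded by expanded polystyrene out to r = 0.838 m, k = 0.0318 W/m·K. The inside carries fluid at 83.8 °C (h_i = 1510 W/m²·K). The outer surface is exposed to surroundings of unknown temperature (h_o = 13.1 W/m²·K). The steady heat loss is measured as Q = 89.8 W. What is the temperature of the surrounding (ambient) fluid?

T_out = 23.1 °C

Series resistances:
  R_conv,in = 1/(4πr²h) = 1/(4π·0.661²·1510) = 1.206×10^-4 K/W
  R_brass = (1/0.661 − 1/0.685)/(4πk) = 0.05301/(4π·117) = 3.605×10^-5 K/W
  R_expanded polystyrene = (1/0.685 − 1/0.838)/(4πk) = 0.2665/(4π·0.0318) = 0.6670 K/W
  R_conv,out = 1/(4πr²h) = 1/(4π·0.838²·13.1) = 0.008650 K/W
ΣR = 0.6758 K/W
ΔT = Q·ΣR = 89.8 × 0.6758 = 60.69 K
Heat flows outward, so T_out = T_in − ΔT = 83.8 − 60.69 = 23.1 °C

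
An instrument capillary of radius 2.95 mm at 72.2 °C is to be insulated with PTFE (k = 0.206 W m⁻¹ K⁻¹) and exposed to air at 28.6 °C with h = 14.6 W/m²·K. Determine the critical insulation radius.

r_cr = 1.41 cm

For a cylinder, r_cr = k_ins/h = 0.206/14.6 = 0.0141 m = 1.41 cm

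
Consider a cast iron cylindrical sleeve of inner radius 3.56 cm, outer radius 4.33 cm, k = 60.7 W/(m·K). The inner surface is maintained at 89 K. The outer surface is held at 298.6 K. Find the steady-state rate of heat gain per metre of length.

Q' = 2πk·ΔT/ln(r₂/r₁) = 2π × 60.7 × 209.6 / ln(0.0433/0.0356) = 4.08×10^5 W/m

Q' = 4.08×10^5 W/m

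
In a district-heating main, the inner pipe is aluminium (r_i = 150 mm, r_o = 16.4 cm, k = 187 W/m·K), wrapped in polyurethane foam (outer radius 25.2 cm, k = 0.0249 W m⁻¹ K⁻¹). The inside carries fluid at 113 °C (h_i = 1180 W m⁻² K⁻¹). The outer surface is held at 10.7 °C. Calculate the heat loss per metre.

Q' = 37.2 W/m

Treat each layer as a resistance in series:
  R'_conv,in = 1/(2πr h) = 1/(2π·0.150·1180) = 8.992×10^-4 m·K/W
  R'_aluminium = ln(0.164/0.150)/(2πk) = 0.08923/(2π·187) = 7.594×10^-5 m·K/W
  R'_polyurethane foam = ln(0.252/0.164)/(2πk) = 0.4296/(2π·0.0249) = 2.746 m·K/W
ΣR = 8.992×10^-4 + 7.594×10^-5 + 2.746 = 2.747 m·K/W
Q' = ΔT/ΣR = (113 °C − 10.7 °C)/2.747 = 37.2 W/m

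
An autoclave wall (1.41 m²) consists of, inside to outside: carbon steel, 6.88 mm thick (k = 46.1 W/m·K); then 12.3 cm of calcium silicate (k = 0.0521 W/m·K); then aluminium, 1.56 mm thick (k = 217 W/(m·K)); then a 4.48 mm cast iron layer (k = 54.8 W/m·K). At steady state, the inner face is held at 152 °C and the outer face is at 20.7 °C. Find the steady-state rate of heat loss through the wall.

Series thermal resistances, inner to outer:
  R_carbon steel = L/(kA) = 0.00688/(46.1·1.41) = 1.058×10^-4 K/W
  R_calcium silicate = L/(kA) = 0.123/(0.0521·1.41) = 1.674 K/W
  R_aluminium = L/(kA) = 0.00156/(217·1.41) = 5.099×10^-6 K/W
  R_cast iron = L/(kA) = 0.00448/(54.8·1.41) = 5.798×10^-5 K/W
ΣR = 1.058×10^-4 + 1.674 + 5.099×10^-6 + 5.798×10^-5 = 1.674 K/W
Q = ΔT/ΣR = (152 °C − 20.7 °C)/1.674 = 78.4 W

Q = 78.4 W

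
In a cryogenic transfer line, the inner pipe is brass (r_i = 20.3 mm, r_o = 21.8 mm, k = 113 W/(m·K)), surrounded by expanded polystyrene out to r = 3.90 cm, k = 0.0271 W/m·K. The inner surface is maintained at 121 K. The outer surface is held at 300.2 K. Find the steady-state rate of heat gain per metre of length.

Q' = 52.5 W/m

Treat each layer as a resistance in series:
  R'_brass = ln(0.0218/0.0203)/(2πk) = 0.07129/(2π·113) = 1.004×10^-4 m·K/W
  R'_expanded polystyrene = ln(0.0390/0.0218)/(2πk) = 0.5817/(2π·0.0271) = 3.416 m·K/W
ΣR = 1.004×10^-4 + 3.416 = 3.416 m·K/W
Q' = ΔT/ΣR = (121 K − 300.2 K)/3.416 = -52.5 W/m
(Negative Q' ⇒ heat flows inward; heat gain = 52.5 W/m.)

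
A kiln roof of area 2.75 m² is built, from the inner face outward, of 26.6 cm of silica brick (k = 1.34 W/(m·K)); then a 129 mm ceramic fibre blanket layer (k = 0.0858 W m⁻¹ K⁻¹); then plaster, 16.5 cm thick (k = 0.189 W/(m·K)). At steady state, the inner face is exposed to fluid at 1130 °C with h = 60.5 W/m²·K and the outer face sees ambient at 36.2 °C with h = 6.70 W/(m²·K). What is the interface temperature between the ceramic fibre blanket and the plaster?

Series thermal resistances, inner to outer:
  R_conv,in = 1/(hA) = 1/(60.5·2.75) = 0.006011 K/W
  R_silica brick = L/(kA) = 0.266/(1.34·2.75) = 0.07218 K/W
  R_ceramic fibre blanket = L/(kA) = 0.129/(0.0858·2.75) = 0.5467 K/W
  R_plaster = L/(kA) = 0.165/(0.189·2.75) = 0.3175 K/W
  R_conv,out = 1/(hA) = 1/(6.70·2.75) = 0.05427 K/W
ΣR = 0.006011 + 0.07218 + 0.5467 + 0.3175 + 0.05427 = 0.9967 K/W
Q = ΔT/ΣR = (1130 °C − 36.2 °C)/0.9967 = 1097 W
From the inner boundary to the ceramic fibre blanket/plaster interface, ΣR_partial = 0.6249 K/W.
T_interface = T_in − Q·ΣR_partial = 1130 °C − (1097)(0.6249) = 444 °C

T = 444 °C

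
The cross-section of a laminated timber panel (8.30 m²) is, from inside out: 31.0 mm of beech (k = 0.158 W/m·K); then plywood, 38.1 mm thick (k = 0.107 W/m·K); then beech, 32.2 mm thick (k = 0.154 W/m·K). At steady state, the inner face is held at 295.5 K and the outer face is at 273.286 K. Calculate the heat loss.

Treat each layer as a resistance in series:
  R_beech = L/(kA) = 0.0310/(0.158·8.30) = 0.02364 K/W
  R_plywood = L/(kA) = 0.0381/(0.107·8.30) = 0.04290 K/W
  R_beech = L/(kA) = 0.0322/(0.154·8.30) = 0.02519 K/W
ΣR = 0.02364 + 0.04290 + 0.02519 = 0.09173 K/W
Q = ΔT/ΣR = (295.5 K − 273.286 K)/0.09173 = 242 W

Q = 242 W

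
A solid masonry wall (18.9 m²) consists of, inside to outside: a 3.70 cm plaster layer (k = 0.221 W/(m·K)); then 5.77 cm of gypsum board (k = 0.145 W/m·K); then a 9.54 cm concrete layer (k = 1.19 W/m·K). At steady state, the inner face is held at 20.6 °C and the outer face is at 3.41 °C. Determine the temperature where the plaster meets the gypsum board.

Series thermal resistances, inner to outer:
  R_plaster = L/(kA) = 0.0370/(0.221·18.9) = 0.008858 K/W
  R_gypsum board = L/(kA) = 0.0577/(0.145·18.9) = 0.02105 K/W
  R_concrete = L/(kA) = 0.0954/(1.19·18.9) = 0.004242 K/W
ΣR = 0.008858 + 0.02105 + 0.004242 = 0.03415 K/W
Q = ΔT/ΣR = (20.6 °C − 3.41 °C)/0.03415 = 503.4 W
From the inner boundary to the plaster/gypsum board interface, ΣR_partial = 0.008858 K/W.
T_interface = T_in − Q·ΣR_partial = 20.6 °C − (503.4)(0.008858) = 16.1 °C

T = 16.1 °C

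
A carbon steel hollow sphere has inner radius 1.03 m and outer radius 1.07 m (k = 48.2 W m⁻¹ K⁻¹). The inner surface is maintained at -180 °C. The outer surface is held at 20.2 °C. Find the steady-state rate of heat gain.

Q = 3.34×10^6 W

Q = 4πk·ΔT/(1/r₁ − 1/r₂) = 4π × 48.2 × 200.2 / (1/1.03 − 1/1.07) = 3.34×10^6 W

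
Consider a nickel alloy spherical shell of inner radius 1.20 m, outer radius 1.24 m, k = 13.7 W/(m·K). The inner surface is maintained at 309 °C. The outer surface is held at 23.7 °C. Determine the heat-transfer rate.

Q = 4πk·ΔT/(1/r₁ − 1/r₂) = 4π × 13.7 × 285.3 / (1/1.20 − 1/1.24) = 1.83×10^6 W

Q = 1830 kW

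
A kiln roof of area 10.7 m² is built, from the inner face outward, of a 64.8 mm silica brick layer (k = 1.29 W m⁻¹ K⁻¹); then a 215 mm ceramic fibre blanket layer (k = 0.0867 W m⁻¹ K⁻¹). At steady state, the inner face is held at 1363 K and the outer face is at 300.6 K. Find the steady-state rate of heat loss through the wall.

Q = 4490 W

Resistance network (inner→outer):
  R_silica brick = L/(kA) = 0.0648/(1.29·10.7) = 0.004695 K/W
  R_ceramic fibre blanket = L/(kA) = 0.215/(0.0867·10.7) = 0.2318 K/W
ΣR = 0.004695 + 0.2318 = 0.2365 K/W
Q = ΔT/ΣR = (1363 K − 300.6 K)/0.2365 = 4490 W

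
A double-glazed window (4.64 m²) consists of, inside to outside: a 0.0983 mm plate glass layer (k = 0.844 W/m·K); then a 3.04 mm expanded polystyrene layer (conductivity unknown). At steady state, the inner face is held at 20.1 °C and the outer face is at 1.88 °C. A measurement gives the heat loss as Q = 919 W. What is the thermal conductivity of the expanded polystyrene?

ΣR = ΔT/Q = |20.1 − 1.88|/919 = 0.01983 K/W
Known resistances:
  R_plate glass = L/(kA) = 9.83×10^-5/(0.844·4.64) = 2.510×10^-5 K/W
R_expanded polystyrene = ΣR − ΣR_known = 0.01983 − 2.510×10^-5 = 0.01980 K/W
L/(kA) = 0.01980 ⇒ k = 0.00304/(0.01980·4.64) = 0.0331 W/m·K

k = 0.0331 W/m·K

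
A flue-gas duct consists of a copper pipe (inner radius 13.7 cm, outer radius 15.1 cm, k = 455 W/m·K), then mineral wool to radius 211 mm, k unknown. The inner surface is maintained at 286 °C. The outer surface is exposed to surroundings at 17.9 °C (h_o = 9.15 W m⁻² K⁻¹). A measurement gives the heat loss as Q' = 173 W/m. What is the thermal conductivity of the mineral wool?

ΣR = ΔT/Q' = |286 − 17.9|/173 = 1.550 m·K/W
Known resistances:
  R'_copper = ln(0.151/0.137)/(2πk) = 0.09730/(2π·455) = 3.403×10^-5 m·K/W
  R'_conv,out = 1/(2πr h) = 1/(2π·0.211·9.15) = 0.08244 m·K/W
R_mineral wool = ΣR − ΣR_known = 1.550 − 0.08247 = 1.468 m·K/W
ln(r₂/r₁)/(2πk) = 1.468 ⇒ k = 0.3346/(2π·1.468) = 0.0363 W/m·K

k = 0.0363 W/m·K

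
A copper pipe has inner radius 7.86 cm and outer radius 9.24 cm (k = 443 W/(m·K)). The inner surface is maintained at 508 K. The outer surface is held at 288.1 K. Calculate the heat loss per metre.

Q' = 2πk·ΔT/ln(r₂/r₁) = 2π × 443 × 219.9 / ln(0.0924/0.0786) = 3.78×10^6 W/m

Q' = 3780 kW/m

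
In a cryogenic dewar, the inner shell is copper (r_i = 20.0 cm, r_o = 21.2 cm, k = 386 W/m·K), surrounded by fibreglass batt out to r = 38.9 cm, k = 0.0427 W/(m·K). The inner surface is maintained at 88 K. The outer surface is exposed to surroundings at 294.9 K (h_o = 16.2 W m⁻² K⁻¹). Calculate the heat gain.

Treat each layer as a resistance in series:
  R_copper = (1/0.200 − 1/0.212)/(4πk) = 0.2830/(4π·386) = 5.835×10^-5 K/W
  R_fibreglass batt = (1/0.212 − 1/0.389)/(4πk) = 2.146/(4π·0.0427) = 4.000 K/W
  R_conv,out = 1/(4πr²h) = 1/(4π·0.389²·16.2) = 0.03246 K/W
ΣR = 5.835×10^-5 + 4.000 + 0.03246 = 4.033 K/W
Q = ΔT/ΣR = (88 K − 294.9 K)/4.033 = -51.3 W
(Negative Q ⇒ heat flows inward; heat gain = 51.3 W.)

Q = 51.3 W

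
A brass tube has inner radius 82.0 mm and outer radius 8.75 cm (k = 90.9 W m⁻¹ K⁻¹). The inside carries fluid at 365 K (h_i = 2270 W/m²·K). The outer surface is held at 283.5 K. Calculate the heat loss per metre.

Q' = 84100 W/m

Resistance network (inner→outer):
  R'_conv,in = 1/(2πr h) = 1/(2π·0.0820·2270) = 8.550×10^-4 m·K/W
  R'_brass = ln(0.0875/0.0820)/(2πk) = 0.06492/(2π·90.9) = 1.137×10^-4 m·K/W
ΣR = 8.550×10^-4 + 1.137×10^-4 = 9.687×10^-4 m·K/W
Q' = ΔT/ΣR = (365 K − 283.5 K)/9.687×10^-4 = 84100 W/m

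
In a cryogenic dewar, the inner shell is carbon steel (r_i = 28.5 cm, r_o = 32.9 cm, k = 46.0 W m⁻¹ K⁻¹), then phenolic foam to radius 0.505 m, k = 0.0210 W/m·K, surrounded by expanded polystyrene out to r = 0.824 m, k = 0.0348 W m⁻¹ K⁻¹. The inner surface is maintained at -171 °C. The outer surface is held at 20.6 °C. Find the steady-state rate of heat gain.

Resistance network (inner→outer):
  R_carbon steel = (1/0.285 − 1/0.329)/(4πk) = 0.4693/(4π·46.0) = 8.118×10^-4 K/W
  R_phenolic foam = (1/0.329 − 1/0.505)/(4πk) = 1.059/(4π·0.0210) = 4.014 K/W
  R_expanded polystyrene = (1/0.505 − 1/0.824)/(4πk) = 0.7666/(4π·0.0348) = 1.753 K/W
ΣR = 8.118×10^-4 + 4.014 + 1.753 = 5.768 K/W
Q = ΔT/ΣR = (-171 °C − 20.6 °C)/5.768 = -33.2 W
(Negative Q ⇒ heat flows inward; heat gain = 33.2 W.)

Q = 33.2 W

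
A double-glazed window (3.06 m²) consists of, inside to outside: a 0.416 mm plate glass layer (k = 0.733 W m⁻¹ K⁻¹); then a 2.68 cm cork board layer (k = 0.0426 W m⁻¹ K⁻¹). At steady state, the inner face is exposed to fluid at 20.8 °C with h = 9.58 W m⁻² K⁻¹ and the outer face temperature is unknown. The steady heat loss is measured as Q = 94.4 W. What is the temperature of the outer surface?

Sum the resistances:
  R_conv,in = 1/(hA) = 1/(9.58·3.06) = 0.03411 K/W
  R_plate glass = L/(kA) = 4.16×10^-4/(0.733·3.06) = 1.855×10^-4 K/W
  R_cork board = L/(kA) = 0.0268/(0.0426·3.06) = 0.2056 K/W
ΣR = 0.2399 K/W
ΔT = Q·ΣR = 94.4 × 0.2399 = 22.65 K
Heat flows outward, so T_out = T_in − ΔT = 20.8 − 22.65 = -1.85 °C

T_out = -1.85 °C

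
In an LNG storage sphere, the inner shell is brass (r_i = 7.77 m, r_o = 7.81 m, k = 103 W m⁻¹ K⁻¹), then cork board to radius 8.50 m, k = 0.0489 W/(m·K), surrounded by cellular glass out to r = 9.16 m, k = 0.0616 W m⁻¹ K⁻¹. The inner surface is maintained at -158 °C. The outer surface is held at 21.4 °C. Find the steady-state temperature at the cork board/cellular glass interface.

T = -49.1 °C

Resistance network (inner→outer):
  R_brass = (1/7.77 − 1/7.81)/(4πk) = 6.592×10^-4/(4π·103) = 5.093×10^-7 K/W
  R_cork board = (1/7.81 − 1/8.50)/(4πk) = 0.01039/(4π·0.0489) = 0.01691 K/W
  R_cellular glass = (1/8.50 − 1/9.16)/(4πk) = 0.008477/(4π·0.0616) = 0.01095 K/W
ΣR = 5.093×10^-7 + 0.01691 + 0.01095 = 0.02786 K/W
Q = ΔT/ΣR = (-158 °C − 21.4 °C)/0.02786 = -6439 W
From the inner boundary to the cork board/cellular glass interface, ΣR_partial = 0.01691 K/W.
T_interface = T_in − Q·ΣR_partial = -158 °C − (-6439)(0.01691) = -49.1 °C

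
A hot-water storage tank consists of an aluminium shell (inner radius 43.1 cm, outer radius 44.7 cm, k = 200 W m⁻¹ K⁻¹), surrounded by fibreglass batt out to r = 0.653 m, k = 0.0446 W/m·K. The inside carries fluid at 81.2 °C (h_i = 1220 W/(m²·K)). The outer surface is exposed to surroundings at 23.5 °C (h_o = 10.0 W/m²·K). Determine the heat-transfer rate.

Treat each layer as a resistance in series:
  R_conv,in = 1/(4πr²h) = 1/(4π·0.431²·1220) = 3.511×10^-4 K/W
  R_aluminium = (1/0.431 − 1/0.447)/(4πk) = 0.08305/(4π·200) = 3.304×10^-5 K/W
  R_fibreglass batt = (1/0.447 − 1/0.653)/(4πk) = 0.7057/(4π·0.0446) = 1.259 K/W
  R_conv,out = 1/(4πr²h) = 1/(4π·0.653²·10.0) = 0.01866 K/W
ΣR = 3.511×10^-4 + 3.304×10^-5 + 1.259 + 0.01866 = 1.278 K/W
Q = ΔT/ΣR = (81.2 °C − 23.5 °C)/1.278 = 45.1 W

Q = 45.1 W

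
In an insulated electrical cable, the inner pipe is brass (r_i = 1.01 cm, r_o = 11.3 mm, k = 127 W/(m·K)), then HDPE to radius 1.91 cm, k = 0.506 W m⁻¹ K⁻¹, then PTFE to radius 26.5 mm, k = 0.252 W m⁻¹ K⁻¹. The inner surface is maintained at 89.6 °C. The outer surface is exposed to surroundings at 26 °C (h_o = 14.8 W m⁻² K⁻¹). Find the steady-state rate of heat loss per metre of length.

Q' = 81.8 W/m

Resistance network (inner→outer):
  R'_brass = ln(0.0113/0.0101)/(2πk) = 0.1123/(2π·127) = 1.407×10^-4 m·K/W
  R'_HDPE = ln(0.0191/0.0113)/(2πk) = 0.5249/(2π·0.506) = 0.1651 m·K/W
  R'_PTFE = ln(0.0265/0.0191)/(2πk) = 0.3275/(2π·0.252) = 0.2068 m·K/W
  R'_conv,out = 1/(2πr h) = 1/(2π·0.0265·14.8) = 0.4058 m·K/W
ΣR = 1.407×10^-4 + 0.1651 + 0.2068 + 0.4058 = 0.7778 m·K/W
Q' = ΔT/ΣR = (89.6 °C − 26 °C)/0.7778 = 81.8 W/m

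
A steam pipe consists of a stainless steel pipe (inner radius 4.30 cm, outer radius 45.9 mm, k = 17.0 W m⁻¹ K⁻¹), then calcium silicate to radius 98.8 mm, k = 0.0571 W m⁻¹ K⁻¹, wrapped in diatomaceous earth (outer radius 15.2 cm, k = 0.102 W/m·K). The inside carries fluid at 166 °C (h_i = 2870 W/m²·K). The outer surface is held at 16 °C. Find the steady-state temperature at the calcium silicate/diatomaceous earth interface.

Series thermal resistances, inner to outer:
  R'_conv,in = 1/(2πr h) = 1/(2π·0.0430·2870) = 0.001290 m·K/W
  R'_stainless steel = ln(0.0459/0.0430)/(2πk) = 0.06527/(2π·17.0) = 6.110×10^-4 m·K/W
  R'_calcium silicate = ln(0.0988/0.0459)/(2πk) = 0.7666/(2π·0.0571) = 2.137 m·K/W
  R'_diatomaceous earth = ln(0.152/0.0988)/(2πk) = 0.4308/(2π·0.102) = 0.6722 m·K/W
ΣR = 0.001290 + 6.110×10^-4 + 2.137 + 0.6722 = 2.811 m·K/W
Q' = ΔT/ΣR = (166 °C − 16 °C)/2.811 = 53.36 W/m
From the inner boundary to the calcium silicate/diatomaceous earth interface, ΣR_partial = 2.139 m·K/W.
T_interface = T_in − Q'·ΣR_partial = 166 °C − (53.36)(2.139) = 51.9 °C

T = 51.9 °C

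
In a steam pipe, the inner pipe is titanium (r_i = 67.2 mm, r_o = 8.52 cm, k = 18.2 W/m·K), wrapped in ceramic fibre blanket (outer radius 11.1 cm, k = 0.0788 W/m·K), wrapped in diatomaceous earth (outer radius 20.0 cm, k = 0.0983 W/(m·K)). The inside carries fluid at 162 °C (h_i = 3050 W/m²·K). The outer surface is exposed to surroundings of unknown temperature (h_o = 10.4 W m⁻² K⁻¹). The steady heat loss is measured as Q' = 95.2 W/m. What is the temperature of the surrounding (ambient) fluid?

T_out = 12.8 °C

Series resistances:
  R'_conv,in = 1/(2πr h) = 1/(2π·0.0672·3050) = 7.765×10^-4 m·K/W
  R'_titanium = ln(0.0852/0.0672)/(2πk) = 0.2373/(2π·18.2) = 0.002075 m·K/W
  R'_ceramic fibre blanket = ln(0.111/0.0852)/(2πk) = 0.2645/(2π·0.0788) = 0.5343 m·K/W
  R'_diatomaceous earth = ln(0.200/0.111)/(2πk) = 0.5888/(2π·0.0983) = 0.9533 m·K/W
  R'_conv,out = 1/(2πr h) = 1/(2π·0.200·10.4) = 0.07652 m·K/W
ΣR = 1.567 m·K/W
ΔT = Q'·ΣR = 95.2 × 1.567 = 149.2 K
Heat flows outward, so T_out = T_in − ΔT = 162 − 149.2 = 12.8 °C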